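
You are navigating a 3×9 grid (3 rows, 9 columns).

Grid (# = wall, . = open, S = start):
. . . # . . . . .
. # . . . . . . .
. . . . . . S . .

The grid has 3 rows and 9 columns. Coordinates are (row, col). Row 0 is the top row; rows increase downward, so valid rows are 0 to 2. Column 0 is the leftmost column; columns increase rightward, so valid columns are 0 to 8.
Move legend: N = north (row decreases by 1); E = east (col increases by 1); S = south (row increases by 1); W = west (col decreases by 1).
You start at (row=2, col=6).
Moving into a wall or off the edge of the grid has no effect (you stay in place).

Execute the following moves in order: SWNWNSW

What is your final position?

Answer: Final position: (row=1, col=3)

Derivation:
Start: (row=2, col=6)
  S (south): blocked, stay at (row=2, col=6)
  W (west): (row=2, col=6) -> (row=2, col=5)
  N (north): (row=2, col=5) -> (row=1, col=5)
  W (west): (row=1, col=5) -> (row=1, col=4)
  N (north): (row=1, col=4) -> (row=0, col=4)
  S (south): (row=0, col=4) -> (row=1, col=4)
  W (west): (row=1, col=4) -> (row=1, col=3)
Final: (row=1, col=3)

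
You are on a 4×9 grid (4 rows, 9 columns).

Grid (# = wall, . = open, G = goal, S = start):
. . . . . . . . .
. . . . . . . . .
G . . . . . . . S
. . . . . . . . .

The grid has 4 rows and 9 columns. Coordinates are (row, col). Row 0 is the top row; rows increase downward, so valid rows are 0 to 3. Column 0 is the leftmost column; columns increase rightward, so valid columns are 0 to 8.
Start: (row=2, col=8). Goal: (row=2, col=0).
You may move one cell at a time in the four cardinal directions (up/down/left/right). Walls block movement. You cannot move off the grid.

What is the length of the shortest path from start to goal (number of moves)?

BFS from (row=2, col=8) until reaching (row=2, col=0):
  Distance 0: (row=2, col=8)
  Distance 1: (row=1, col=8), (row=2, col=7), (row=3, col=8)
  Distance 2: (row=0, col=8), (row=1, col=7), (row=2, col=6), (row=3, col=7)
  Distance 3: (row=0, col=7), (row=1, col=6), (row=2, col=5), (row=3, col=6)
  Distance 4: (row=0, col=6), (row=1, col=5), (row=2, col=4), (row=3, col=5)
  Distance 5: (row=0, col=5), (row=1, col=4), (row=2, col=3), (row=3, col=4)
  Distance 6: (row=0, col=4), (row=1, col=3), (row=2, col=2), (row=3, col=3)
  Distance 7: (row=0, col=3), (row=1, col=2), (row=2, col=1), (row=3, col=2)
  Distance 8: (row=0, col=2), (row=1, col=1), (row=2, col=0), (row=3, col=1)  <- goal reached here
One shortest path (8 moves): (row=2, col=8) -> (row=2, col=7) -> (row=2, col=6) -> (row=2, col=5) -> (row=2, col=4) -> (row=2, col=3) -> (row=2, col=2) -> (row=2, col=1) -> (row=2, col=0)

Answer: Shortest path length: 8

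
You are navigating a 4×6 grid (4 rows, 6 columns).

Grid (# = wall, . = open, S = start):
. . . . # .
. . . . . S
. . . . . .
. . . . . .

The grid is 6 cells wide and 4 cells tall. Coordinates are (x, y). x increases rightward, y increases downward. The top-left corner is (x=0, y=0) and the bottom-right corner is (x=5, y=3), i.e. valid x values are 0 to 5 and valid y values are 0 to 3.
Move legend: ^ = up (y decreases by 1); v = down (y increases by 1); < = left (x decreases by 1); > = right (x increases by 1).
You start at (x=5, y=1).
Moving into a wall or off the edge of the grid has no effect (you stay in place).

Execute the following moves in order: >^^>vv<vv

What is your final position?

Answer: Final position: (x=4, y=3)

Derivation:
Start: (x=5, y=1)
  > (right): blocked, stay at (x=5, y=1)
  ^ (up): (x=5, y=1) -> (x=5, y=0)
  ^ (up): blocked, stay at (x=5, y=0)
  > (right): blocked, stay at (x=5, y=0)
  v (down): (x=5, y=0) -> (x=5, y=1)
  v (down): (x=5, y=1) -> (x=5, y=2)
  < (left): (x=5, y=2) -> (x=4, y=2)
  v (down): (x=4, y=2) -> (x=4, y=3)
  v (down): blocked, stay at (x=4, y=3)
Final: (x=4, y=3)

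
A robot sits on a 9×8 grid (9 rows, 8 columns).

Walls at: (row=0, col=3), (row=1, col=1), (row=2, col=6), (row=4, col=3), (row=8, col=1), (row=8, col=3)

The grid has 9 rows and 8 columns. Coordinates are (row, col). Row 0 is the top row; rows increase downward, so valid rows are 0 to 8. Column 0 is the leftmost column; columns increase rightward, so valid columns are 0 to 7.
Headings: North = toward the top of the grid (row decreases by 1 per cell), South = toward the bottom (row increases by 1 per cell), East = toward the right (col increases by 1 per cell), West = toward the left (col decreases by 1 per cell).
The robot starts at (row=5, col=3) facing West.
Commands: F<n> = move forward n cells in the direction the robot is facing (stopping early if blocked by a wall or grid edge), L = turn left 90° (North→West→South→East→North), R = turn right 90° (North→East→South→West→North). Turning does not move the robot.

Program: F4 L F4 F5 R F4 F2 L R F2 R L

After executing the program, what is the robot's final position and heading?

Answer: Final position: (row=8, col=0), facing West

Derivation:
Start: (row=5, col=3), facing West
  F4: move forward 3/4 (blocked), now at (row=5, col=0)
  L: turn left, now facing South
  F4: move forward 3/4 (blocked), now at (row=8, col=0)
  F5: move forward 0/5 (blocked), now at (row=8, col=0)
  R: turn right, now facing West
  F4: move forward 0/4 (blocked), now at (row=8, col=0)
  F2: move forward 0/2 (blocked), now at (row=8, col=0)
  L: turn left, now facing South
  R: turn right, now facing West
  F2: move forward 0/2 (blocked), now at (row=8, col=0)
  R: turn right, now facing North
  L: turn left, now facing West
Final: (row=8, col=0), facing West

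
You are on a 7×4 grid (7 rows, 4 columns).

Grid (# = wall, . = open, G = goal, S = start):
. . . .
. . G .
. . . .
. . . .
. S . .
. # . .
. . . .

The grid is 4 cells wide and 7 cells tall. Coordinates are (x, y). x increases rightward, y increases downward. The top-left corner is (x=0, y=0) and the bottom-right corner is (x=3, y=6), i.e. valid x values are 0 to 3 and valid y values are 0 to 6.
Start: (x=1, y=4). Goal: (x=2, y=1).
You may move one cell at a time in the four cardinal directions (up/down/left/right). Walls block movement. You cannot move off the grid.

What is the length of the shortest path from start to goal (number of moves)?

Answer: Shortest path length: 4

Derivation:
BFS from (x=1, y=4) until reaching (x=2, y=1):
  Distance 0: (x=1, y=4)
  Distance 1: (x=1, y=3), (x=0, y=4), (x=2, y=4)
  Distance 2: (x=1, y=2), (x=0, y=3), (x=2, y=3), (x=3, y=4), (x=0, y=5), (x=2, y=5)
  Distance 3: (x=1, y=1), (x=0, y=2), (x=2, y=2), (x=3, y=3), (x=3, y=5), (x=0, y=6), (x=2, y=6)
  Distance 4: (x=1, y=0), (x=0, y=1), (x=2, y=1), (x=3, y=2), (x=1, y=6), (x=3, y=6)  <- goal reached here
One shortest path (4 moves): (x=1, y=4) -> (x=2, y=4) -> (x=2, y=3) -> (x=2, y=2) -> (x=2, y=1)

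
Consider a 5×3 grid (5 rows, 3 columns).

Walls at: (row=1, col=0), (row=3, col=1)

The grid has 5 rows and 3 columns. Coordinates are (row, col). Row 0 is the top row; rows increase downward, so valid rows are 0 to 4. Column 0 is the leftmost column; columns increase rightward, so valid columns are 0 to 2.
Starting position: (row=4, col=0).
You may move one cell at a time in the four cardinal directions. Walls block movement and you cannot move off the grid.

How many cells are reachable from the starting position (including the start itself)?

BFS flood-fill from (row=4, col=0):
  Distance 0: (row=4, col=0)
  Distance 1: (row=3, col=0), (row=4, col=1)
  Distance 2: (row=2, col=0), (row=4, col=2)
  Distance 3: (row=2, col=1), (row=3, col=2)
  Distance 4: (row=1, col=1), (row=2, col=2)
  Distance 5: (row=0, col=1), (row=1, col=2)
  Distance 6: (row=0, col=0), (row=0, col=2)
Total reachable: 13 (grid has 13 open cells total)

Answer: Reachable cells: 13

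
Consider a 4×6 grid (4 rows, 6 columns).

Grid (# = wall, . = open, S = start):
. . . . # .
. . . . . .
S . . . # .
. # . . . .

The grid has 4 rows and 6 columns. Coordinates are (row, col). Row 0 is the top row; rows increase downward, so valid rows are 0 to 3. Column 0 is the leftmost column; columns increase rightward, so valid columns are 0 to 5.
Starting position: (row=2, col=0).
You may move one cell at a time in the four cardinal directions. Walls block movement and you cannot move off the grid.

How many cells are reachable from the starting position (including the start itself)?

Answer: Reachable cells: 21

Derivation:
BFS flood-fill from (row=2, col=0):
  Distance 0: (row=2, col=0)
  Distance 1: (row=1, col=0), (row=2, col=1), (row=3, col=0)
  Distance 2: (row=0, col=0), (row=1, col=1), (row=2, col=2)
  Distance 3: (row=0, col=1), (row=1, col=2), (row=2, col=3), (row=3, col=2)
  Distance 4: (row=0, col=2), (row=1, col=3), (row=3, col=3)
  Distance 5: (row=0, col=3), (row=1, col=4), (row=3, col=4)
  Distance 6: (row=1, col=5), (row=3, col=5)
  Distance 7: (row=0, col=5), (row=2, col=5)
Total reachable: 21 (grid has 21 open cells total)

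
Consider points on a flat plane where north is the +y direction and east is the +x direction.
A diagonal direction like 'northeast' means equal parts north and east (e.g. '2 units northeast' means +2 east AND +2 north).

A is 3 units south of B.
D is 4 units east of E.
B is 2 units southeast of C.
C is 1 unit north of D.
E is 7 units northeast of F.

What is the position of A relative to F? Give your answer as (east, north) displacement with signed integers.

Place F at the origin (east=0, north=0).
  E is 7 units northeast of F: delta (east=+7, north=+7); E at (east=7, north=7).
  D is 4 units east of E: delta (east=+4, north=+0); D at (east=11, north=7).
  C is 1 unit north of D: delta (east=+0, north=+1); C at (east=11, north=8).
  B is 2 units southeast of C: delta (east=+2, north=-2); B at (east=13, north=6).
  A is 3 units south of B: delta (east=+0, north=-3); A at (east=13, north=3).
Therefore A relative to F: (east=13, north=3).

Answer: A is at (east=13, north=3) relative to F.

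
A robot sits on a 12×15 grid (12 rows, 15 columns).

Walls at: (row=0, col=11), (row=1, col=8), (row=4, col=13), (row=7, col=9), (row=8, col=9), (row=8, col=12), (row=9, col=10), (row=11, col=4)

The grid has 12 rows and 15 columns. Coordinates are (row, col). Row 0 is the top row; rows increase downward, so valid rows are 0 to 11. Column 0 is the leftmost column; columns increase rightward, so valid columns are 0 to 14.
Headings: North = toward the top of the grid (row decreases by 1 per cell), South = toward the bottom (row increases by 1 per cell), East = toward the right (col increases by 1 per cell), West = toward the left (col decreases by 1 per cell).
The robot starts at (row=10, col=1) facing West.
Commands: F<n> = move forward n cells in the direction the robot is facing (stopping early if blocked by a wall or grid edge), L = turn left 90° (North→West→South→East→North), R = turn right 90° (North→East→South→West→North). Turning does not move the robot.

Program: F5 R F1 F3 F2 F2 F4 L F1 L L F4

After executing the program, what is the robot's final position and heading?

Answer: Final position: (row=0, col=4), facing East

Derivation:
Start: (row=10, col=1), facing West
  F5: move forward 1/5 (blocked), now at (row=10, col=0)
  R: turn right, now facing North
  F1: move forward 1, now at (row=9, col=0)
  F3: move forward 3, now at (row=6, col=0)
  F2: move forward 2, now at (row=4, col=0)
  F2: move forward 2, now at (row=2, col=0)
  F4: move forward 2/4 (blocked), now at (row=0, col=0)
  L: turn left, now facing West
  F1: move forward 0/1 (blocked), now at (row=0, col=0)
  L: turn left, now facing South
  L: turn left, now facing East
  F4: move forward 4, now at (row=0, col=4)
Final: (row=0, col=4), facing East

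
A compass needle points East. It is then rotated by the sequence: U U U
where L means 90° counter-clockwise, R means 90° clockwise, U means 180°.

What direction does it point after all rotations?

Start: East
  U (U-turn (180°)) -> West
  U (U-turn (180°)) -> East
  U (U-turn (180°)) -> West
Final: West

Answer: Final heading: West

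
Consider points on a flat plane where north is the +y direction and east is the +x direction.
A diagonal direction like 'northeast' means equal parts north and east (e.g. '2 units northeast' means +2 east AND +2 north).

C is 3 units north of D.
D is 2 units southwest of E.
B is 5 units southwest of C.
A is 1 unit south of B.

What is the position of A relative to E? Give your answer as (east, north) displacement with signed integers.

Place E at the origin (east=0, north=0).
  D is 2 units southwest of E: delta (east=-2, north=-2); D at (east=-2, north=-2).
  C is 3 units north of D: delta (east=+0, north=+3); C at (east=-2, north=1).
  B is 5 units southwest of C: delta (east=-5, north=-5); B at (east=-7, north=-4).
  A is 1 unit south of B: delta (east=+0, north=-1); A at (east=-7, north=-5).
Therefore A relative to E: (east=-7, north=-5).

Answer: A is at (east=-7, north=-5) relative to E.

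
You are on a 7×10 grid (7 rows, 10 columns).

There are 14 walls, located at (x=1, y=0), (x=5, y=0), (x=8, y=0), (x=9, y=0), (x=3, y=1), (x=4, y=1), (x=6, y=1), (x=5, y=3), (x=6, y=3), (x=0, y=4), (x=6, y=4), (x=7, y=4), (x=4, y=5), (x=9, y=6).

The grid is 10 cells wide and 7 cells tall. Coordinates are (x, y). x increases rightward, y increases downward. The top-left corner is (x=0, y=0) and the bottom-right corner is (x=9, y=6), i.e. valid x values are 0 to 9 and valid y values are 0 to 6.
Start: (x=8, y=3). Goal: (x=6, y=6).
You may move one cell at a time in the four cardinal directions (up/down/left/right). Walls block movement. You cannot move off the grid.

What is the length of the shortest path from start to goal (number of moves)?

BFS from (x=8, y=3) until reaching (x=6, y=6):
  Distance 0: (x=8, y=3)
  Distance 1: (x=8, y=2), (x=7, y=3), (x=9, y=3), (x=8, y=4)
  Distance 2: (x=8, y=1), (x=7, y=2), (x=9, y=2), (x=9, y=4), (x=8, y=5)
  Distance 3: (x=7, y=1), (x=9, y=1), (x=6, y=2), (x=7, y=5), (x=9, y=5), (x=8, y=6)
  Distance 4: (x=7, y=0), (x=5, y=2), (x=6, y=5), (x=7, y=6)
  Distance 5: (x=6, y=0), (x=5, y=1), (x=4, y=2), (x=5, y=5), (x=6, y=6)  <- goal reached here
One shortest path (5 moves): (x=8, y=3) -> (x=8, y=4) -> (x=8, y=5) -> (x=7, y=5) -> (x=6, y=5) -> (x=6, y=6)

Answer: Shortest path length: 5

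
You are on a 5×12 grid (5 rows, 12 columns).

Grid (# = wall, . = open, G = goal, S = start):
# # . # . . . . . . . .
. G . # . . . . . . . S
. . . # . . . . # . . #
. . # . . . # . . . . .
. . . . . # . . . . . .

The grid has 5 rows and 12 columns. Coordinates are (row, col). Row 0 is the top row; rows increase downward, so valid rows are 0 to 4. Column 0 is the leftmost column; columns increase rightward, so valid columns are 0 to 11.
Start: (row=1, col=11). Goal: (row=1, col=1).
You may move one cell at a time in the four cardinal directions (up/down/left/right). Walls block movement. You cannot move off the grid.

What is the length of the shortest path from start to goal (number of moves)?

Answer: Shortest path length: 16

Derivation:
BFS from (row=1, col=11) until reaching (row=1, col=1):
  Distance 0: (row=1, col=11)
  Distance 1: (row=0, col=11), (row=1, col=10)
  Distance 2: (row=0, col=10), (row=1, col=9), (row=2, col=10)
  Distance 3: (row=0, col=9), (row=1, col=8), (row=2, col=9), (row=3, col=10)
  Distance 4: (row=0, col=8), (row=1, col=7), (row=3, col=9), (row=3, col=11), (row=4, col=10)
  Distance 5: (row=0, col=7), (row=1, col=6), (row=2, col=7), (row=3, col=8), (row=4, col=9), (row=4, col=11)
  Distance 6: (row=0, col=6), (row=1, col=5), (row=2, col=6), (row=3, col=7), (row=4, col=8)
  Distance 7: (row=0, col=5), (row=1, col=4), (row=2, col=5), (row=4, col=7)
  Distance 8: (row=0, col=4), (row=2, col=4), (row=3, col=5), (row=4, col=6)
  Distance 9: (row=3, col=4)
  Distance 10: (row=3, col=3), (row=4, col=4)
  Distance 11: (row=4, col=3)
  Distance 12: (row=4, col=2)
  Distance 13: (row=4, col=1)
  Distance 14: (row=3, col=1), (row=4, col=0)
  Distance 15: (row=2, col=1), (row=3, col=0)
  Distance 16: (row=1, col=1), (row=2, col=0), (row=2, col=2)  <- goal reached here
One shortest path (16 moves): (row=1, col=11) -> (row=1, col=10) -> (row=1, col=9) -> (row=1, col=8) -> (row=1, col=7) -> (row=1, col=6) -> (row=1, col=5) -> (row=1, col=4) -> (row=2, col=4) -> (row=3, col=4) -> (row=3, col=3) -> (row=4, col=3) -> (row=4, col=2) -> (row=4, col=1) -> (row=3, col=1) -> (row=2, col=1) -> (row=1, col=1)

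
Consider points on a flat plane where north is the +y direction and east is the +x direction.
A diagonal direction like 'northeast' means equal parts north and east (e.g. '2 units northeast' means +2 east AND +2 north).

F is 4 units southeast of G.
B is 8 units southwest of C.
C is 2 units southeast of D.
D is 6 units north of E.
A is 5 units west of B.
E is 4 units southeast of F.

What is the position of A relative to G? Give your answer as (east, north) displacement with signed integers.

Answer: A is at (east=-3, north=-12) relative to G.

Derivation:
Place G at the origin (east=0, north=0).
  F is 4 units southeast of G: delta (east=+4, north=-4); F at (east=4, north=-4).
  E is 4 units southeast of F: delta (east=+4, north=-4); E at (east=8, north=-8).
  D is 6 units north of E: delta (east=+0, north=+6); D at (east=8, north=-2).
  C is 2 units southeast of D: delta (east=+2, north=-2); C at (east=10, north=-4).
  B is 8 units southwest of C: delta (east=-8, north=-8); B at (east=2, north=-12).
  A is 5 units west of B: delta (east=-5, north=+0); A at (east=-3, north=-12).
Therefore A relative to G: (east=-3, north=-12).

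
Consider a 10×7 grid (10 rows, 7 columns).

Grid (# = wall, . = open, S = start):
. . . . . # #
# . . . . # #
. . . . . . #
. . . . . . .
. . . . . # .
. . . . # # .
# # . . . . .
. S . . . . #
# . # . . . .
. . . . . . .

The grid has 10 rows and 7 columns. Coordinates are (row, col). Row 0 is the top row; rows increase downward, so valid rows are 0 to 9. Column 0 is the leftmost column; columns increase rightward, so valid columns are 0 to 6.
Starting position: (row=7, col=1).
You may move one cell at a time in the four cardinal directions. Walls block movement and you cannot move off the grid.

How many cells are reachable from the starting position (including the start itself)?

BFS flood-fill from (row=7, col=1):
  Distance 0: (row=7, col=1)
  Distance 1: (row=7, col=0), (row=7, col=2), (row=8, col=1)
  Distance 2: (row=6, col=2), (row=7, col=3), (row=9, col=1)
  Distance 3: (row=5, col=2), (row=6, col=3), (row=7, col=4), (row=8, col=3), (row=9, col=0), (row=9, col=2)
  Distance 4: (row=4, col=2), (row=5, col=1), (row=5, col=3), (row=6, col=4), (row=7, col=5), (row=8, col=4), (row=9, col=3)
  Distance 5: (row=3, col=2), (row=4, col=1), (row=4, col=3), (row=5, col=0), (row=6, col=5), (row=8, col=5), (row=9, col=4)
  Distance 6: (row=2, col=2), (row=3, col=1), (row=3, col=3), (row=4, col=0), (row=4, col=4), (row=6, col=6), (row=8, col=6), (row=9, col=5)
  Distance 7: (row=1, col=2), (row=2, col=1), (row=2, col=3), (row=3, col=0), (row=3, col=4), (row=5, col=6), (row=9, col=6)
  Distance 8: (row=0, col=2), (row=1, col=1), (row=1, col=3), (row=2, col=0), (row=2, col=4), (row=3, col=5), (row=4, col=6)
  Distance 9: (row=0, col=1), (row=0, col=3), (row=1, col=4), (row=2, col=5), (row=3, col=6)
  Distance 10: (row=0, col=0), (row=0, col=4)
Total reachable: 56 (grid has 56 open cells total)

Answer: Reachable cells: 56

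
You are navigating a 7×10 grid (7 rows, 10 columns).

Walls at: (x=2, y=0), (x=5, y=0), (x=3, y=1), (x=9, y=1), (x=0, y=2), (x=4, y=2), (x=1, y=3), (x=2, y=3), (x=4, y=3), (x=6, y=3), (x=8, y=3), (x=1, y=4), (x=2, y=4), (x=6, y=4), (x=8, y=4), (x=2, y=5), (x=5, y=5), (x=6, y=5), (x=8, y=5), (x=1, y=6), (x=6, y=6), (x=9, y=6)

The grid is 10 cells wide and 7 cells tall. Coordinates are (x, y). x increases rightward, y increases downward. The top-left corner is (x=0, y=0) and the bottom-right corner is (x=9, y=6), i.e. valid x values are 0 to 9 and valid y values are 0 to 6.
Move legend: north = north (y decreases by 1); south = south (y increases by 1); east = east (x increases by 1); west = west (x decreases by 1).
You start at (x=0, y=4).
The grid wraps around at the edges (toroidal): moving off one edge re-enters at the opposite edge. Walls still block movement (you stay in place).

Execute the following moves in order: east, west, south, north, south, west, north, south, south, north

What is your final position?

Start: (x=0, y=4)
  east (east): blocked, stay at (x=0, y=4)
  west (west): (x=0, y=4) -> (x=9, y=4)
  south (south): (x=9, y=4) -> (x=9, y=5)
  north (north): (x=9, y=5) -> (x=9, y=4)
  south (south): (x=9, y=4) -> (x=9, y=5)
  west (west): blocked, stay at (x=9, y=5)
  north (north): (x=9, y=5) -> (x=9, y=4)
  south (south): (x=9, y=4) -> (x=9, y=5)
  south (south): blocked, stay at (x=9, y=5)
  north (north): (x=9, y=5) -> (x=9, y=4)
Final: (x=9, y=4)

Answer: Final position: (x=9, y=4)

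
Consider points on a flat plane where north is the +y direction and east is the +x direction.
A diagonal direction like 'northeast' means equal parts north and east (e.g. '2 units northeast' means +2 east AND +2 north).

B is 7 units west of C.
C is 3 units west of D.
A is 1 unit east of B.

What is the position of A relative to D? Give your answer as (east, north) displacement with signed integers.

Place D at the origin (east=0, north=0).
  C is 3 units west of D: delta (east=-3, north=+0); C at (east=-3, north=0).
  B is 7 units west of C: delta (east=-7, north=+0); B at (east=-10, north=0).
  A is 1 unit east of B: delta (east=+1, north=+0); A at (east=-9, north=0).
Therefore A relative to D: (east=-9, north=0).

Answer: A is at (east=-9, north=0) relative to D.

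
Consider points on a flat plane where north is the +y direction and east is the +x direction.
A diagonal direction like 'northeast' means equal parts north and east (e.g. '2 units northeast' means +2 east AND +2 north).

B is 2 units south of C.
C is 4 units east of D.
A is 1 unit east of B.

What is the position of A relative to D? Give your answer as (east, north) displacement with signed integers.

Answer: A is at (east=5, north=-2) relative to D.

Derivation:
Place D at the origin (east=0, north=0).
  C is 4 units east of D: delta (east=+4, north=+0); C at (east=4, north=0).
  B is 2 units south of C: delta (east=+0, north=-2); B at (east=4, north=-2).
  A is 1 unit east of B: delta (east=+1, north=+0); A at (east=5, north=-2).
Therefore A relative to D: (east=5, north=-2).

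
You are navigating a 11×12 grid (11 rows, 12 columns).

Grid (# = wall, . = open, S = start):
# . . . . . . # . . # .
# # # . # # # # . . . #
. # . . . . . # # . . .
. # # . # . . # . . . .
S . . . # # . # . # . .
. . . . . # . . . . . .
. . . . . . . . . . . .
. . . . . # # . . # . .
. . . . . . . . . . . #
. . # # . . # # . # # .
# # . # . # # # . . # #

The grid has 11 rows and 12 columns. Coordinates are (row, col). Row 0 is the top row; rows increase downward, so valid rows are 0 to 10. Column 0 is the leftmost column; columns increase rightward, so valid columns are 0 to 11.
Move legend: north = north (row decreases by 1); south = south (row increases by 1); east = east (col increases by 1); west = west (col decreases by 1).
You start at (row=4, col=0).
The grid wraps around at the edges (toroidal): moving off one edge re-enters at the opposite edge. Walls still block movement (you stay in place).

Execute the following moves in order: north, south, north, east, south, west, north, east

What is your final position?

Start: (row=4, col=0)
  north (north): (row=4, col=0) -> (row=3, col=0)
  south (south): (row=3, col=0) -> (row=4, col=0)
  north (north): (row=4, col=0) -> (row=3, col=0)
  east (east): blocked, stay at (row=3, col=0)
  south (south): (row=3, col=0) -> (row=4, col=0)
  west (west): (row=4, col=0) -> (row=4, col=11)
  north (north): (row=4, col=11) -> (row=3, col=11)
  east (east): (row=3, col=11) -> (row=3, col=0)
Final: (row=3, col=0)

Answer: Final position: (row=3, col=0)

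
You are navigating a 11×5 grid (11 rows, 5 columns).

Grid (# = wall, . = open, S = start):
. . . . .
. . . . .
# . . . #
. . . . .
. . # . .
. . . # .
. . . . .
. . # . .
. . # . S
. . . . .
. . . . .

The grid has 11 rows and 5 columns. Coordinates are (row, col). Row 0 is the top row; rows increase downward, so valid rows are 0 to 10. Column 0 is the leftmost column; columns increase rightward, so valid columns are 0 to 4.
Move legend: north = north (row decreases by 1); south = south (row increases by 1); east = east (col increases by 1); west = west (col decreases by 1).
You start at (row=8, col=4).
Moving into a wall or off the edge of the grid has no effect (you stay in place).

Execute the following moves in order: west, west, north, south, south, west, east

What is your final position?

Answer: Final position: (row=9, col=3)

Derivation:
Start: (row=8, col=4)
  west (west): (row=8, col=4) -> (row=8, col=3)
  west (west): blocked, stay at (row=8, col=3)
  north (north): (row=8, col=3) -> (row=7, col=3)
  south (south): (row=7, col=3) -> (row=8, col=3)
  south (south): (row=8, col=3) -> (row=9, col=3)
  west (west): (row=9, col=3) -> (row=9, col=2)
  east (east): (row=9, col=2) -> (row=9, col=3)
Final: (row=9, col=3)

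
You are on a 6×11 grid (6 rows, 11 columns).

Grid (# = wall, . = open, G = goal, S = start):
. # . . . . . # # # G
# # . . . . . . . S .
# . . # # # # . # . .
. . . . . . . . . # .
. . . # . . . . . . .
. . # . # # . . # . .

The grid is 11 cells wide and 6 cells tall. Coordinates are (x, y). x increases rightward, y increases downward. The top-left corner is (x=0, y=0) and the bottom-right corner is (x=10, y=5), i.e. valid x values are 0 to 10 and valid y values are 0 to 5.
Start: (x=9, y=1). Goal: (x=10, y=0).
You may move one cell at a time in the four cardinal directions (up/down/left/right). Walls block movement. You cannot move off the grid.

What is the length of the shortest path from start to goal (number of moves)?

Answer: Shortest path length: 2

Derivation:
BFS from (x=9, y=1) until reaching (x=10, y=0):
  Distance 0: (x=9, y=1)
  Distance 1: (x=8, y=1), (x=10, y=1), (x=9, y=2)
  Distance 2: (x=10, y=0), (x=7, y=1), (x=10, y=2)  <- goal reached here
One shortest path (2 moves): (x=9, y=1) -> (x=10, y=1) -> (x=10, y=0)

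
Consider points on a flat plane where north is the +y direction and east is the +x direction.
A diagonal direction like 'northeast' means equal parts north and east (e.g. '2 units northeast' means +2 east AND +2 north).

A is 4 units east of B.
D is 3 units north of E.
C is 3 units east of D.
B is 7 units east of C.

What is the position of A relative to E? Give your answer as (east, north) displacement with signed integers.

Place E at the origin (east=0, north=0).
  D is 3 units north of E: delta (east=+0, north=+3); D at (east=0, north=3).
  C is 3 units east of D: delta (east=+3, north=+0); C at (east=3, north=3).
  B is 7 units east of C: delta (east=+7, north=+0); B at (east=10, north=3).
  A is 4 units east of B: delta (east=+4, north=+0); A at (east=14, north=3).
Therefore A relative to E: (east=14, north=3).

Answer: A is at (east=14, north=3) relative to E.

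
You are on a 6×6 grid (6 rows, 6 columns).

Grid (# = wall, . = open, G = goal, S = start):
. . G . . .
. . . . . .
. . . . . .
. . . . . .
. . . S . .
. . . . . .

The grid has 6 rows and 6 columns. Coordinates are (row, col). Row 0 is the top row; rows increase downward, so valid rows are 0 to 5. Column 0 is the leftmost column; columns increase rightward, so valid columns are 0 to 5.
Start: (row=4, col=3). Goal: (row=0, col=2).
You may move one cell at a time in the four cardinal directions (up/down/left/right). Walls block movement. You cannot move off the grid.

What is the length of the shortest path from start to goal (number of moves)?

BFS from (row=4, col=3) until reaching (row=0, col=2):
  Distance 0: (row=4, col=3)
  Distance 1: (row=3, col=3), (row=4, col=2), (row=4, col=4), (row=5, col=3)
  Distance 2: (row=2, col=3), (row=3, col=2), (row=3, col=4), (row=4, col=1), (row=4, col=5), (row=5, col=2), (row=5, col=4)
  Distance 3: (row=1, col=3), (row=2, col=2), (row=2, col=4), (row=3, col=1), (row=3, col=5), (row=4, col=0), (row=5, col=1), (row=5, col=5)
  Distance 4: (row=0, col=3), (row=1, col=2), (row=1, col=4), (row=2, col=1), (row=2, col=5), (row=3, col=0), (row=5, col=0)
  Distance 5: (row=0, col=2), (row=0, col=4), (row=1, col=1), (row=1, col=5), (row=2, col=0)  <- goal reached here
One shortest path (5 moves): (row=4, col=3) -> (row=4, col=2) -> (row=3, col=2) -> (row=2, col=2) -> (row=1, col=2) -> (row=0, col=2)

Answer: Shortest path length: 5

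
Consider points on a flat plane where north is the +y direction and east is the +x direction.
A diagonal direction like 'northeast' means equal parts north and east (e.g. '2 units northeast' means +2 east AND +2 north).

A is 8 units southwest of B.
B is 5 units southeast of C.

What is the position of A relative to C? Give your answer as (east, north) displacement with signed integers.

Answer: A is at (east=-3, north=-13) relative to C.

Derivation:
Place C at the origin (east=0, north=0).
  B is 5 units southeast of C: delta (east=+5, north=-5); B at (east=5, north=-5).
  A is 8 units southwest of B: delta (east=-8, north=-8); A at (east=-3, north=-13).
Therefore A relative to C: (east=-3, north=-13).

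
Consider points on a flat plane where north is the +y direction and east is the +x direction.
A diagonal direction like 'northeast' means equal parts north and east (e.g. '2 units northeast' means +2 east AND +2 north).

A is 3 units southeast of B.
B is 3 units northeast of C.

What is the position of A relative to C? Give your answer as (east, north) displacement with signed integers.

Answer: A is at (east=6, north=0) relative to C.

Derivation:
Place C at the origin (east=0, north=0).
  B is 3 units northeast of C: delta (east=+3, north=+3); B at (east=3, north=3).
  A is 3 units southeast of B: delta (east=+3, north=-3); A at (east=6, north=0).
Therefore A relative to C: (east=6, north=0).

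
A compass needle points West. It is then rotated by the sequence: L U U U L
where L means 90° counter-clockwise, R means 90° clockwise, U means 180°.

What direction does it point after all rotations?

Start: West
  L (left (90° counter-clockwise)) -> South
  U (U-turn (180°)) -> North
  U (U-turn (180°)) -> South
  U (U-turn (180°)) -> North
  L (left (90° counter-clockwise)) -> West
Final: West

Answer: Final heading: West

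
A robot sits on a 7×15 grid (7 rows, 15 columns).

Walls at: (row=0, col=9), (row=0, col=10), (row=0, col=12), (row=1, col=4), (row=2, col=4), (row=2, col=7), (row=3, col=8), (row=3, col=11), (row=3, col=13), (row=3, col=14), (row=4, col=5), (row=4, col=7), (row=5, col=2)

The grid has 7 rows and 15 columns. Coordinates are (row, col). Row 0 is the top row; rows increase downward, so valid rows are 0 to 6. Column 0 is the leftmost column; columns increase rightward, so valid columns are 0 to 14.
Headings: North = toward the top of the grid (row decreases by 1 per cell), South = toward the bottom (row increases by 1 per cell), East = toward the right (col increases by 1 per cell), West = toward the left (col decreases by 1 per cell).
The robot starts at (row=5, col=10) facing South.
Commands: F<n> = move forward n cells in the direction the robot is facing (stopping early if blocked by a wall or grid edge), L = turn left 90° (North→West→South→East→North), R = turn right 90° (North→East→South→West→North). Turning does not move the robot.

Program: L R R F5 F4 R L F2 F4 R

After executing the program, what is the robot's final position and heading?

Start: (row=5, col=10), facing South
  L: turn left, now facing East
  R: turn right, now facing South
  R: turn right, now facing West
  F5: move forward 5, now at (row=5, col=5)
  F4: move forward 2/4 (blocked), now at (row=5, col=3)
  R: turn right, now facing North
  L: turn left, now facing West
  F2: move forward 0/2 (blocked), now at (row=5, col=3)
  F4: move forward 0/4 (blocked), now at (row=5, col=3)
  R: turn right, now facing North
Final: (row=5, col=3), facing North

Answer: Final position: (row=5, col=3), facing North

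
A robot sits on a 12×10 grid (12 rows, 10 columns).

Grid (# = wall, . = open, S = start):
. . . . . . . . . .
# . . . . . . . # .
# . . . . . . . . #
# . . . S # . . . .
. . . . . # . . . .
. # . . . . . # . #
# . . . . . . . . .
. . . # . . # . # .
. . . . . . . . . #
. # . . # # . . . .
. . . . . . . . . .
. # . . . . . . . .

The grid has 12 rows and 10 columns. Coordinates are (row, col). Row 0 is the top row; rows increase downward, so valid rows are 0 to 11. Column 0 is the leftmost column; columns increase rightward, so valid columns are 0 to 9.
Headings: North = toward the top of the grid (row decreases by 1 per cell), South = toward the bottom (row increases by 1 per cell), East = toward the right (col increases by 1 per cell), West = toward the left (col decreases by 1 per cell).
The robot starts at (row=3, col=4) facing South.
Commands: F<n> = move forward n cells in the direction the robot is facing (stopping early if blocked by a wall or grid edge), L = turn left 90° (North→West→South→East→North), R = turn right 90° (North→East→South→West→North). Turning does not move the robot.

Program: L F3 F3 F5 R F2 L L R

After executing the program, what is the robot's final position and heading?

Start: (row=3, col=4), facing South
  L: turn left, now facing East
  F3: move forward 0/3 (blocked), now at (row=3, col=4)
  F3: move forward 0/3 (blocked), now at (row=3, col=4)
  F5: move forward 0/5 (blocked), now at (row=3, col=4)
  R: turn right, now facing South
  F2: move forward 2, now at (row=5, col=4)
  L: turn left, now facing East
  L: turn left, now facing North
  R: turn right, now facing East
Final: (row=5, col=4), facing East

Answer: Final position: (row=5, col=4), facing East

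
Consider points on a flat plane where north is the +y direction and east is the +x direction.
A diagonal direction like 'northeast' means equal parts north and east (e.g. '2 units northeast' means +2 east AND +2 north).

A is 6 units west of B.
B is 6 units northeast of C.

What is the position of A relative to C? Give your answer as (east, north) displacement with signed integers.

Place C at the origin (east=0, north=0).
  B is 6 units northeast of C: delta (east=+6, north=+6); B at (east=6, north=6).
  A is 6 units west of B: delta (east=-6, north=+0); A at (east=0, north=6).
Therefore A relative to C: (east=0, north=6).

Answer: A is at (east=0, north=6) relative to C.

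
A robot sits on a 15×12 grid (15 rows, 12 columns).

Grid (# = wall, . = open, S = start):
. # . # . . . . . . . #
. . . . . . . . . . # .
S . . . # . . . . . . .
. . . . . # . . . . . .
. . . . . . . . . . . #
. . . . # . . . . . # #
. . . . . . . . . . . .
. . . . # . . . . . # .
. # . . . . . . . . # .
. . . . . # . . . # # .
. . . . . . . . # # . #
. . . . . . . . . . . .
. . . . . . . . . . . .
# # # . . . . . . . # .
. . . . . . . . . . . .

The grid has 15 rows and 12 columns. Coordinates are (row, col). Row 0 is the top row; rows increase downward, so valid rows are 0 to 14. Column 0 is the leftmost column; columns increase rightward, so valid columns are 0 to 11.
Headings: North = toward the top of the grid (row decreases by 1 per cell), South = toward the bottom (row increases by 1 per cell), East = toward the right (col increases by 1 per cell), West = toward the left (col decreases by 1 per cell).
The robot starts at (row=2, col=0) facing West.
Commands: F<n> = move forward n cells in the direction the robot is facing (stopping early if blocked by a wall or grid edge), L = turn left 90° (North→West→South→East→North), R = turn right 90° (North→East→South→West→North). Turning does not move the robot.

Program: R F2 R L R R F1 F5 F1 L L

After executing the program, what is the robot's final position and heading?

Start: (row=2, col=0), facing West
  R: turn right, now facing North
  F2: move forward 2, now at (row=0, col=0)
  R: turn right, now facing East
  L: turn left, now facing North
  R: turn right, now facing East
  R: turn right, now facing South
  F1: move forward 1, now at (row=1, col=0)
  F5: move forward 5, now at (row=6, col=0)
  F1: move forward 1, now at (row=7, col=0)
  L: turn left, now facing East
  L: turn left, now facing North
Final: (row=7, col=0), facing North

Answer: Final position: (row=7, col=0), facing North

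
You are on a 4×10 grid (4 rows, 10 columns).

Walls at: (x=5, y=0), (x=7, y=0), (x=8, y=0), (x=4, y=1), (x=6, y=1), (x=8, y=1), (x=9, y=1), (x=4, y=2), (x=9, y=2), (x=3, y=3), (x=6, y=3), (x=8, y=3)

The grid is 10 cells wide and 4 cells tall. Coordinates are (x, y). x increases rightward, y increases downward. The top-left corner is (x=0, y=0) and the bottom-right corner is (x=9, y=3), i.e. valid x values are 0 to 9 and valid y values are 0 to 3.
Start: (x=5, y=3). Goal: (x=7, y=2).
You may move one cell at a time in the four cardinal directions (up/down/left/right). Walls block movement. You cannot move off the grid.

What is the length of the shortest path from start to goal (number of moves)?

BFS from (x=5, y=3) until reaching (x=7, y=2):
  Distance 0: (x=5, y=3)
  Distance 1: (x=5, y=2), (x=4, y=3)
  Distance 2: (x=5, y=1), (x=6, y=2)
  Distance 3: (x=7, y=2)  <- goal reached here
One shortest path (3 moves): (x=5, y=3) -> (x=5, y=2) -> (x=6, y=2) -> (x=7, y=2)

Answer: Shortest path length: 3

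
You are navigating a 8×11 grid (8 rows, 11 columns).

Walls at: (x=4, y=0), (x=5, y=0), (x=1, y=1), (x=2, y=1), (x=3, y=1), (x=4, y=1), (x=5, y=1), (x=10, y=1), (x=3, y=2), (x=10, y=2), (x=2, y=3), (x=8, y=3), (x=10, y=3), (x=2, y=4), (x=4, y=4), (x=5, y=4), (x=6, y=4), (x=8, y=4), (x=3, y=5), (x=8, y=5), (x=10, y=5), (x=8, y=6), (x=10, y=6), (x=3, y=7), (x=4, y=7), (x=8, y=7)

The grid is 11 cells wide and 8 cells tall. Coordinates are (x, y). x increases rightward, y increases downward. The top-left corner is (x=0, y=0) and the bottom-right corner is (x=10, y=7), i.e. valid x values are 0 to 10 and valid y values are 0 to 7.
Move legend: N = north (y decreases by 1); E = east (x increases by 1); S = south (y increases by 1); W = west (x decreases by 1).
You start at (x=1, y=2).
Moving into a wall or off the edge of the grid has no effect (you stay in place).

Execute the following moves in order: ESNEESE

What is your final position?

Answer: Final position: (x=2, y=2)

Derivation:
Start: (x=1, y=2)
  E (east): (x=1, y=2) -> (x=2, y=2)
  S (south): blocked, stay at (x=2, y=2)
  N (north): blocked, stay at (x=2, y=2)
  E (east): blocked, stay at (x=2, y=2)
  E (east): blocked, stay at (x=2, y=2)
  S (south): blocked, stay at (x=2, y=2)
  E (east): blocked, stay at (x=2, y=2)
Final: (x=2, y=2)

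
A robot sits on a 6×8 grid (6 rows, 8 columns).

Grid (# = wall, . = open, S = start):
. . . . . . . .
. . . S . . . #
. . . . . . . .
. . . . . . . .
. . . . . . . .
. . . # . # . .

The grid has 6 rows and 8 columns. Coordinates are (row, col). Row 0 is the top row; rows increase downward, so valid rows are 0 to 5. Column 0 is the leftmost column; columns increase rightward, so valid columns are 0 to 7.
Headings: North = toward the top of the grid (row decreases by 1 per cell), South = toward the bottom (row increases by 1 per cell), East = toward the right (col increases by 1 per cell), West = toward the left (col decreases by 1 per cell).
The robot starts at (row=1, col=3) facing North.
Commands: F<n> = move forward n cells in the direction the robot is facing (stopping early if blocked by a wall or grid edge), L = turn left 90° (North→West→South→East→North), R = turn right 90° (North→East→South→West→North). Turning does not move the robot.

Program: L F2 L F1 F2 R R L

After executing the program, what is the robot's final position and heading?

Answer: Final position: (row=4, col=1), facing West

Derivation:
Start: (row=1, col=3), facing North
  L: turn left, now facing West
  F2: move forward 2, now at (row=1, col=1)
  L: turn left, now facing South
  F1: move forward 1, now at (row=2, col=1)
  F2: move forward 2, now at (row=4, col=1)
  R: turn right, now facing West
  R: turn right, now facing North
  L: turn left, now facing West
Final: (row=4, col=1), facing West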